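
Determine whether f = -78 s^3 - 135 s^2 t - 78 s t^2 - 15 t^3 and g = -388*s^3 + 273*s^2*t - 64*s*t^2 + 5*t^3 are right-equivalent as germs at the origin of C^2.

Yes.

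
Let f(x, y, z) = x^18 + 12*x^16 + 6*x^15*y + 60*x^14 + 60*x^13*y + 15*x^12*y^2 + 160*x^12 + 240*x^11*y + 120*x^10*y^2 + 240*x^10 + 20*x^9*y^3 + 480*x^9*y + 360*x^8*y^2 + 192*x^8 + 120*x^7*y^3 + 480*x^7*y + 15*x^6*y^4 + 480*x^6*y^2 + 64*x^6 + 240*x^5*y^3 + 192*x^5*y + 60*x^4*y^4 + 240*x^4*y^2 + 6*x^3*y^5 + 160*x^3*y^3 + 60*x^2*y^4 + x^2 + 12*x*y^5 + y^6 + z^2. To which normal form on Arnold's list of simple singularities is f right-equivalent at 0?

A_{5}

The Hessian of f at 0 has rank 2. Corank 1: A-series; mu = 5 gives A_5.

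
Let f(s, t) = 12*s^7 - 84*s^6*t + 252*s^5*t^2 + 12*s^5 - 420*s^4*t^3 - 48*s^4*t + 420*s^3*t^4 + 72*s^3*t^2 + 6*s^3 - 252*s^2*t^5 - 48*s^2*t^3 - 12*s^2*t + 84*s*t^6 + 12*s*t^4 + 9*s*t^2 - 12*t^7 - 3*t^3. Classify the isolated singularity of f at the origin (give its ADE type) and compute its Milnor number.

Type D4, Milnor number mu = 4.

The Hessian of f at 0 is [[0, 0], [0, 0]] with rank 0, so corank 2. A Groebner basis of the Jacobian ideal J(f) in C{s,t} is {t^3, s^2 - 3*t^2/2, s*t - 3*t^2/2}; counting standard monomials gives mu = 4. Corank 2; j^3 = 3*(s - t)*(2*s^2 - 2*s*t + t^2) splits into three distinct lines over C (the quadratic factor has nonzero discriminant), so D_4.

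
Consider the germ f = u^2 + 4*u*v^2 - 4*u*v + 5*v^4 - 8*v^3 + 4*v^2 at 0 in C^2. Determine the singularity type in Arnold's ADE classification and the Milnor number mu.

The Hessian of f at 0 has rank 1. Corank 1: A-series; mu = 3 gives A_3.

Type A3, Milnor number mu = 3.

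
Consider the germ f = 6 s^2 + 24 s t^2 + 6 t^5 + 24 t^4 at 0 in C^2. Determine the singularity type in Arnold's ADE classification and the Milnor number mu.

Type A_{4}, Milnor number mu = 4.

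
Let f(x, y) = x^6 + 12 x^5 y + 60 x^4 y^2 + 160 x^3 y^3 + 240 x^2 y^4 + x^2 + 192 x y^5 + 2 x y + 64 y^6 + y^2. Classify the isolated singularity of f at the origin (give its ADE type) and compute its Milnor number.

The Hessian of f at 0 is [[2, 2], [2, 2]] with rank 1, so corank 1. A Groebner basis of the Jacobian ideal J(f) in C{x,y} is {y^5, x + y}; counting standard monomials gives mu = 5. Corank 1: A-series; mu = 5 gives A_5.

Type A_{5}, Milnor number mu = 5.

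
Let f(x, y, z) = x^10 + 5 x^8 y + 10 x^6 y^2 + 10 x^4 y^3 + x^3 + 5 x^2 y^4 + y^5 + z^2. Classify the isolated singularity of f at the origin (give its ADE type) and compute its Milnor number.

The Hessian of f at 0 has rank 1. Corank 2; j^3 = x^3 is a perfect cube, so E-series; the 5-jet and mu = 8 give E_8.

Type E_8, Milnor number mu = 8.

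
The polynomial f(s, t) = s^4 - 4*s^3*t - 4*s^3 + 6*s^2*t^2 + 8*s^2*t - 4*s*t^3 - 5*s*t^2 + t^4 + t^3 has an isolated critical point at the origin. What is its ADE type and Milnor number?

Type D_5, Milnor number mu = 5.

The Hessian of f at 0 is [[0, 0], [0, 0]] with rank 0, so corank 2. A Groebner basis of the Jacobian ideal J(f) in C{s,t} is {s*t^2 + 2*s*t - t^2, 4*s*t + t^3 - 2*t^2, s^2 - 3*s*t/2 + t^2/2}; counting standard monomials gives mu = 5. Corank 2; j^3 = -(s - t)*(2*s - t)^2 has shape L^2 M (L != M), so D-series; mu = 5 gives D_5.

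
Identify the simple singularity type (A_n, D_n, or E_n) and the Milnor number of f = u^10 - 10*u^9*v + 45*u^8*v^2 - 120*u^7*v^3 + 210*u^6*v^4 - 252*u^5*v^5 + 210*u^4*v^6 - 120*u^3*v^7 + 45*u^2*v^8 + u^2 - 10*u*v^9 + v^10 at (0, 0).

Type A9, Milnor number mu = 9.

The Hessian of f at 0 has rank 1. Corank 1: A-series; mu = 9 gives A_9.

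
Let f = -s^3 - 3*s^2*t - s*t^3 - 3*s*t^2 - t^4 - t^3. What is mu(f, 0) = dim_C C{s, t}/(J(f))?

The Hessian of f at 0 is [[0, 0], [0, 0]] with rank 0, so corank 2. A Groebner basis of the Jacobian ideal J(f) in C{s,t} is {s^3 + 3*s^2*t + 6*s^2 + 12*s*t + 6*t^2, -3*s^2 + s*t^2 - 6*s*t - 3*t^2, 3*s^2 + 6*s*t + t^3 + 3*t^2}; counting standard monomials gives mu = 7. Corank 2; j^3 = -(s + t)^3 is a perfect cube, so E-series; the 4-jet and mu = 7 give E_7.

7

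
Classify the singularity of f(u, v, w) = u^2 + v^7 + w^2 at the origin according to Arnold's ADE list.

A6

The Hessian of f at 0 is [[2, 0, 0], [0, 0, 0], [0, 0, 2]] with rank 2, so corank 1. A Groebner basis of the Jacobian ideal J(f) in C{u,v,w} is {v^6, u, w}; counting standard monomials gives mu = 6. Corank 1: A-series; mu = 6 gives A_6.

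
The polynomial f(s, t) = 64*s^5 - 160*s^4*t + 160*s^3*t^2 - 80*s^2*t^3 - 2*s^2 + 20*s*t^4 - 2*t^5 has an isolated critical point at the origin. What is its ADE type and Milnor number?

Type A_{4}, Milnor number mu = 4.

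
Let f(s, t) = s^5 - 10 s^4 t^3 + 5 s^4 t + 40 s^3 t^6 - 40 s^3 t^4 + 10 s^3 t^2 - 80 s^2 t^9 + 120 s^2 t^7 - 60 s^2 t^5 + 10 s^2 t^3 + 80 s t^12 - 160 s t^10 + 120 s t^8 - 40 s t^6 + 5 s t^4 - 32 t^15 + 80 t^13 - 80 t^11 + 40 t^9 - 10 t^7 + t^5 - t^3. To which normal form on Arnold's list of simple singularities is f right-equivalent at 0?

E_{8}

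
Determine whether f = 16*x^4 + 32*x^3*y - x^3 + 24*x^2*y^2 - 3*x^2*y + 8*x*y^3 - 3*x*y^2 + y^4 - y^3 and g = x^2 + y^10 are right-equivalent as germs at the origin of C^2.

No.

The Hessian of f at 0 has rank 0. Corank 2; j^3 = -(x + y)^3 is a perfect cube, so E-series; the 4-jet and mu = 6 give E_6. The Hessian of g at 0 has rank 1. Corank 1: A-series; mu = 9 gives A_9. f is E_6 but g is A_9, hence not right-equivalent.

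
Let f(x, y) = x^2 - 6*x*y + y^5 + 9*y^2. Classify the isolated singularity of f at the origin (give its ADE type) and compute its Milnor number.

Type A_{4}, Milnor number mu = 4.

The Hessian of f at 0 has rank 1. Corank 1: A-series; mu = 4 gives A_4.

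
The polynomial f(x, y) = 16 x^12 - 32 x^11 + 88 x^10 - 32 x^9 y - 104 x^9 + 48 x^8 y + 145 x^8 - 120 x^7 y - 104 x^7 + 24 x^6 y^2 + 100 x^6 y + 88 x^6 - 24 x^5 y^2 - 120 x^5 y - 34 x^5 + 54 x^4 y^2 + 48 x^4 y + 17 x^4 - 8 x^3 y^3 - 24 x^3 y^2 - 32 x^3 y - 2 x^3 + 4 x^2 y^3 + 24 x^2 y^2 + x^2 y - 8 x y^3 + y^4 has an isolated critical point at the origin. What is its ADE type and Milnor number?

The Hessian of f at 0 is [[0, 0], [0, 0]] with rank 0, so corank 2. A Groebner basis of the Jacobian ideal J(f) in C{x,y} is {x*y^2, x*y/8 + y^3, x^2 - x*y/2}; counting standard monomials gives mu = 5. Corank 2; j^3 = -x^2*(2*x - y) has shape L^2 M (L != M), so D-series; mu = 5 gives D_5.

Type D5, Milnor number mu = 5.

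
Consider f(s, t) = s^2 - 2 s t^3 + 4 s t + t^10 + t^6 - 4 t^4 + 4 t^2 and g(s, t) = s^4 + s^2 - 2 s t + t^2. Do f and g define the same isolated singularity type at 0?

The Hessian of f at 0 has rank 1. Corank 1: A-series; mu = 9 gives A_9. The Hessian of g at 0 has rank 1. Corank 1: A-series; mu = 3 gives A_3. f is A_9 but g is A_3, hence not right-equivalent.

No.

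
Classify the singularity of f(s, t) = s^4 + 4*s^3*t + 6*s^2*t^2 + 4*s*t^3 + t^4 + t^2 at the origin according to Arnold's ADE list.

The Hessian of f at 0 has rank 1. Corank 1: A-series; mu = 3 gives A_3.

A_{3}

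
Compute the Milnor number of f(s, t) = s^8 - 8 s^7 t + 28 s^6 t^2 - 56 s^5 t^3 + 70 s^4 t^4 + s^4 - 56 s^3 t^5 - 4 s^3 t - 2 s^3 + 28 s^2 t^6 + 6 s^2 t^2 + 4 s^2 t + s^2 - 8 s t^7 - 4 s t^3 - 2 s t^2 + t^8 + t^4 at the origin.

The Hessian of f at 0 is [[2, 0], [0, 0]] with rank 1, so corank 1. A Groebner basis of the Jacobian ideal J(f) in C{s,t} is {s*t^3 - 8*s*t^2 - 9*s*t - 2*s + 5*t^3 + 2*t^2, -14*s*t^2 - 14*s*t - 3*s + t^4 + 8*t^3 + 3*t^2, s^2 - 2*s*t - s + t^2}; counting standard monomials gives mu = 7. Corank 1: A-series; mu = 7 gives A_7.

7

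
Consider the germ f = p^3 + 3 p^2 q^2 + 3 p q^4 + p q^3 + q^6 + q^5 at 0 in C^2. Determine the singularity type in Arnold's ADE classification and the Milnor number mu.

Type E_{7}, Milnor number mu = 7.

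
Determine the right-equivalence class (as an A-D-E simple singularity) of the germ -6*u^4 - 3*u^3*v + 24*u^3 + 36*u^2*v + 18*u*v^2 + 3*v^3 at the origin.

The Hessian of f at 0 has rank 0. Corank 2; j^3 = 3*(2*u + v)^3 is a perfect cube, so E-series; the 4-jet and mu = 7 give E_7.

E_7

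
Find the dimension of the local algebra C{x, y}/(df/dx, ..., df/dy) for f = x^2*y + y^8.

The Hessian of f at 0 has rank 0. Corank 2; j^3 = x^2*y has shape L^2 M (L != M), so D-series; mu = 9 gives D_9.

9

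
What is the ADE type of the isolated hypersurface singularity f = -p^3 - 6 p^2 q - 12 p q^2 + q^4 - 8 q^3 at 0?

The Hessian of f at 0 has rank 0. Corank 2; j^3 = -(p + 2*q)^3 is a perfect cube, so E-series; the 4-jet and mu = 6 give E_6.

E_6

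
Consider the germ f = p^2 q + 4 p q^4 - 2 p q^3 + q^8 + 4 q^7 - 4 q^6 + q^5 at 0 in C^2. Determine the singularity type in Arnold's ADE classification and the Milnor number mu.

Type D_9, Milnor number mu = 9.

The Hessian of f at 0 has rank 0. Corank 2; j^3 = p^2*q has shape L^2 M (L != M), so D-series; mu = 9 gives D_9.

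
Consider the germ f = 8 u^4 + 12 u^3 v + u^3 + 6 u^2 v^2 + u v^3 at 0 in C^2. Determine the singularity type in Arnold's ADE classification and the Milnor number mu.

The Hessian of f at 0 is [[0, 0], [0, 0]] with rank 0, so corank 2. A Groebner basis of the Jacobian ideal J(f) in C{u,v} is {3*u^2/4 + v^4 + v^3/4, u^3, u^2*v - u^2/4 - v^3/12, u^2 + u*v^2 + v^3/3}; counting standard monomials gives mu = 7. Corank 2; j^3 = u^3 is a perfect cube, so E-series; the 4-jet and mu = 7 give E_7.

Type E_{7}, Milnor number mu = 7.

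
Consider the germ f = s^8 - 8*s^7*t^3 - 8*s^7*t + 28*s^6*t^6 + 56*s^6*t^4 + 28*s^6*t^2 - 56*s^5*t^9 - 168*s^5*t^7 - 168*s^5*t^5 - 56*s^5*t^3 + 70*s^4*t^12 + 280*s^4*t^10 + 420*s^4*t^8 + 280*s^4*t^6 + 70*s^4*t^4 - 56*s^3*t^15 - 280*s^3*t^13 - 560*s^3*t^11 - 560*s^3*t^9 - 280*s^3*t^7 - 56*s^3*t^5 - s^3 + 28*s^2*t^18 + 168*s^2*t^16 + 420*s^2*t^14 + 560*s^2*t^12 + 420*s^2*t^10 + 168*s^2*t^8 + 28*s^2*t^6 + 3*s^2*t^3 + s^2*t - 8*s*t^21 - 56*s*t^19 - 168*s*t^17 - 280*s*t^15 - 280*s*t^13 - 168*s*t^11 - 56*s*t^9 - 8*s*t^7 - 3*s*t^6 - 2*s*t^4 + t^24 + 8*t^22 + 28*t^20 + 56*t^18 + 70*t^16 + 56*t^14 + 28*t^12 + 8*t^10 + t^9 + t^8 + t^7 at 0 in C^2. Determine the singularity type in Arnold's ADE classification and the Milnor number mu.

Type D9, Milnor number mu = 9.

The Hessian of f at 0 is [[0, 0], [0, 0]] with rank 0, so corank 2. A Groebner basis of the Jacobian ideal J(f) in C{s,t} is {s^2*t^2, -8*s^2*t - s^2 + s*t^3, -8*s^2*t - s*t + t^4, s^3}; counting standard monomials gives mu = 9. Corank 2; j^3 = -s^2*(s - t) has shape L^2 M (L != M), so D-series; mu = 9 gives D_9.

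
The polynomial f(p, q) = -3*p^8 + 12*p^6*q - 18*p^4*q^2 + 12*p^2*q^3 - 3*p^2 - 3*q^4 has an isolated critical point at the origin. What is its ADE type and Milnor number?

The Hessian of f at 0 has rank 1. Corank 1: A-series; mu = 3 gives A_3.

Type A_3, Milnor number mu = 3.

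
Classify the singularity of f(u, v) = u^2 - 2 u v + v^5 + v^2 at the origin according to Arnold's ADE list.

A_{4}

The Hessian of f at 0 has rank 1. Corank 1: A-series; mu = 4 gives A_4.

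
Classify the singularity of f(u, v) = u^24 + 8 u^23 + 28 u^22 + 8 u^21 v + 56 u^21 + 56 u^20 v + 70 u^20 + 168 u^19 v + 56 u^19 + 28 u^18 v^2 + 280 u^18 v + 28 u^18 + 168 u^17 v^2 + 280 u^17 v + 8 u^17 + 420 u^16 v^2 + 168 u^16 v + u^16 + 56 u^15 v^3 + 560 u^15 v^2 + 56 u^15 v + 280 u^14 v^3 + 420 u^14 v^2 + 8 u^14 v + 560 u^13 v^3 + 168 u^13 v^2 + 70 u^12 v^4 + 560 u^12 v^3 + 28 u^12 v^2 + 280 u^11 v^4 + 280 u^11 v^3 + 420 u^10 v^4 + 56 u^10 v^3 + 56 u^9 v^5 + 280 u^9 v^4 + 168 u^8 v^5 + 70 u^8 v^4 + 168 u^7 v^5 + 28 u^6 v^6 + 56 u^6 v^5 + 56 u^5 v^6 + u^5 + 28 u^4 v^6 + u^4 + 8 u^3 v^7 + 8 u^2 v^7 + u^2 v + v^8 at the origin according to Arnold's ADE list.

D_9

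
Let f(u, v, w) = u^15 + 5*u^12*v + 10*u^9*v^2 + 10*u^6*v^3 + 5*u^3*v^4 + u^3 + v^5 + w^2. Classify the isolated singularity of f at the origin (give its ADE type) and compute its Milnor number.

Type E_{8}, Milnor number mu = 8.

The Hessian of f at 0 is [[0, 0, 0], [0, 0, 0], [0, 0, 2]] with rank 1, so corank 2. A Groebner basis of the Jacobian ideal J(f) in C{u,v,w} is {v^4, u^2, w}; counting standard monomials gives mu = 8. Corank 2; j^3 = u^3 is a perfect cube, so E-series; the 5-jet and mu = 8 give E_8.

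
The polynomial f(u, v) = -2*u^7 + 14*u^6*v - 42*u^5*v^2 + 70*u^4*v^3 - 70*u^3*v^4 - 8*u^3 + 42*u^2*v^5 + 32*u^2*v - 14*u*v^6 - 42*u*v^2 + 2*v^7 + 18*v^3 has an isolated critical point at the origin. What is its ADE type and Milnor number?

The Hessian of f at 0 has rank 0. Corank 2; j^3 = -2*(u - v)*(2*u - 3*v)^2 has shape L^2 M (L != M), so D-series; mu = 8 gives D_8.

Type D8, Milnor number mu = 8.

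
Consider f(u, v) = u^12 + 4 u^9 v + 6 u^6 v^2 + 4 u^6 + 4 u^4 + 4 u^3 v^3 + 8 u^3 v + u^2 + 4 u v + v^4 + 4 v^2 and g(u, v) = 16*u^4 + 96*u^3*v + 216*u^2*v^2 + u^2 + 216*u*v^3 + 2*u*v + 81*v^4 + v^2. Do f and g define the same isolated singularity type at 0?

Yes.

The Hessian of f at 0 is [[2, 4], [4, 8]] with rank 1, so corank 1. A Groebner basis of the Jacobian ideal J(f) in C{u,v} is {v^3, u + 2*v}; counting standard monomials gives mu = 3. Corank 1: A-series; mu = 3 gives A_3. The Hessian of g at 0 is [[2, 2], [2, 2]] with rank 1, so corank 1. A Groebner basis of the Jacobian ideal J(g) in C{u,v} is {v^3, u + v}; counting standard monomials gives mu = 3. Corank 1: A-series; mu = 3 gives A_3. Both have type A_3, hence right-equivalent.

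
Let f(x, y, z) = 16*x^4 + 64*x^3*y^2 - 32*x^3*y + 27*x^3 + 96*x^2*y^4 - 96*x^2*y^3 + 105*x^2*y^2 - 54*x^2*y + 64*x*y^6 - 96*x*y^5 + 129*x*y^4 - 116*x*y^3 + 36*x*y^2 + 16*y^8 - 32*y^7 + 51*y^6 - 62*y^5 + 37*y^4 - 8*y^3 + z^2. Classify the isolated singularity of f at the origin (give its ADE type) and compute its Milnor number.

Type E_6, Milnor number mu = 6.

The Hessian of f at 0 has rank 1. Corank 2; j^3 = (3*x - 2*y)^3 is a perfect cube, so E-series; the 4-jet and mu = 6 give E_6.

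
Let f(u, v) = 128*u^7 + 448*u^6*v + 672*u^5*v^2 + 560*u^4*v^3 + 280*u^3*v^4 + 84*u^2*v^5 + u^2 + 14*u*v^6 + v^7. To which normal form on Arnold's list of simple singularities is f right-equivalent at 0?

A_6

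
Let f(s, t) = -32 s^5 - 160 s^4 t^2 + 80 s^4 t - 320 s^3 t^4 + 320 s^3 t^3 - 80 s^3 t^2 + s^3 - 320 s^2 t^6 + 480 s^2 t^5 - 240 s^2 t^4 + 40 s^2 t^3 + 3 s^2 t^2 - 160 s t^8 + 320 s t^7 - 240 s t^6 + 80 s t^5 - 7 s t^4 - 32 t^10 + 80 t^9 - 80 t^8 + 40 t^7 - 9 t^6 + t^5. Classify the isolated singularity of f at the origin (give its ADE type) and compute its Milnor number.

Type E_{8}, Milnor number mu = 8.

The Hessian of f at 0 has rank 0. Corank 2; j^3 = s^3 is a perfect cube, so E-series; the 5-jet and mu = 8 give E_8.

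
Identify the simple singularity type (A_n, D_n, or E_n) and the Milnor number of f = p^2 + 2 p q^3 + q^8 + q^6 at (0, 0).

Type A_7, Milnor number mu = 7.

The Hessian of f at 0 is [[2, 0], [0, 0]] with rank 1, so corank 1. A Groebner basis of the Jacobian ideal J(f) in C{p,q} is {p^3, p^2*q, p + q^3}; counting standard monomials gives mu = 7. Corank 1: A-series; mu = 7 gives A_7.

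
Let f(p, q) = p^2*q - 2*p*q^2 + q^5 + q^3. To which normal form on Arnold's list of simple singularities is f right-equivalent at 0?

D_{6}

The Hessian of f at 0 has rank 0. Corank 2; j^3 = q*(p - q)^2 has shape L^2 M (L != M), so D-series; mu = 6 gives D_6.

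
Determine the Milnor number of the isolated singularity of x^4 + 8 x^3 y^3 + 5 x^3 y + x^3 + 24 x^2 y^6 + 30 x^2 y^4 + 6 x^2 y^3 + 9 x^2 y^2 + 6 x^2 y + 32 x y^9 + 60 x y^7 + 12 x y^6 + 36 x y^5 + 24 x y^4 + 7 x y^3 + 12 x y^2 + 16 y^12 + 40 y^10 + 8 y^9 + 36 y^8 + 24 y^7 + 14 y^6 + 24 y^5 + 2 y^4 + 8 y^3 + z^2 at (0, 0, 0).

The Hessian of f at 0 is [[0, 0, 0], [0, 0, 0], [0, 0, 2]] with rank 1, so corank 2. A Groebner basis of the Jacobian ideal J(f) in C{x,y,z} is {3*x^2 + 12*x*y + y^4 - y^3 + 12*y^2, x^3 + 18*x^2 + 72*x*y + 2*y^3 + 72*y^2, x^2*y - 7*x^2 - 28*x*y - 5*y^3/3 - 28*y^2, 2*x^2 + x*y^2 + 8*x*y + 4*y^3/3 + 8*y^2, z}; counting standard monomials gives mu = 7. Corank 2; j^3 = (x + 2*y)^3 is a perfect cube, so E-series; the 4-jet and mu = 7 give E_7.

7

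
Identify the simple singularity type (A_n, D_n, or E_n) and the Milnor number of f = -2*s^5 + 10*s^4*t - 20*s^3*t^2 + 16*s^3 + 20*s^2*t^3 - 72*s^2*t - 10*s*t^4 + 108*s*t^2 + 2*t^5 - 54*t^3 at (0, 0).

Type E_8, Milnor number mu = 8.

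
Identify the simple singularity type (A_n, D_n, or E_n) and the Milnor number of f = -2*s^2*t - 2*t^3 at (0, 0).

The Hessian of f at 0 has rank 0. Corank 2; j^3 = -2*t*(s^2 + t^2) splits into three distinct lines over C (the quadratic factor has nonzero discriminant), so D_4.

Type D_{4}, Milnor number mu = 4.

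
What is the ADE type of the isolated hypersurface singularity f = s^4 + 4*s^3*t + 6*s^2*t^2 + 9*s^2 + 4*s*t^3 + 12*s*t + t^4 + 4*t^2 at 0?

A3

The Hessian of f at 0 has rank 1. Corank 1: A-series; mu = 3 gives A_3.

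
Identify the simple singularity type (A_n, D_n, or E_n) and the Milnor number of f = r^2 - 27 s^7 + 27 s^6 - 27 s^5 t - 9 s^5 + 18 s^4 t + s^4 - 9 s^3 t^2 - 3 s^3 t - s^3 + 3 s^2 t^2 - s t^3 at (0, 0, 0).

Type E7, Milnor number mu = 7.

The Hessian of f at 0 is [[0, 0, 0], [0, 0, 0], [0, 0, 2]] with rank 1, so corank 2. A Groebner basis of the Jacobian ideal J(f) in C{s,t,r} is {3*s^2 + t^4 + t^3, s^3, s^2*t - s^2 - t^3/3, -2*s^2 + s*t^2 - 2*t^3/3, r}; counting standard monomials gives mu = 7. Corank 2; j^3 = -s^3 is a perfect cube, so E-series; the 4-jet and mu = 7 give E_7.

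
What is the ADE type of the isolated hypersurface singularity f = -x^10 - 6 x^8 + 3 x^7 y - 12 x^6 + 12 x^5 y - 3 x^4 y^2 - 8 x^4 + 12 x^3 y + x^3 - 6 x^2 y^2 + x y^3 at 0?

E_7

The Hessian of f at 0 has rank 0. Corank 2; j^3 = x^3 is a perfect cube, so E-series; the 4-jet and mu = 7 give E_7.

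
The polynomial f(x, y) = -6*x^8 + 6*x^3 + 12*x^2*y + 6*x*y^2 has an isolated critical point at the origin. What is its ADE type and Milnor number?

Type D_9, Milnor number mu = 9.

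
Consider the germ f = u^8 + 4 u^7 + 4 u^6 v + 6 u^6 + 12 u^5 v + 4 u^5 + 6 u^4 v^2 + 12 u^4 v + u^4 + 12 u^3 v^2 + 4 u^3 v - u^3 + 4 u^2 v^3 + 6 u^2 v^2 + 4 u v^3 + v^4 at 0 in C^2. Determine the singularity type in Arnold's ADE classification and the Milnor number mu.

Type E_6, Milnor number mu = 6.

The Hessian of f at 0 has rank 0. Corank 2; j^3 = -u^3 is a perfect cube, so E-series; the 4-jet and mu = 6 give E_6.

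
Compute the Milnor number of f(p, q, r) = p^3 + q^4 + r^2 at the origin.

6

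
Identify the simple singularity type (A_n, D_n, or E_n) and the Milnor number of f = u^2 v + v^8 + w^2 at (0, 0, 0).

Type D_9, Milnor number mu = 9.

The Hessian of f at 0 has rank 1. Corank 2; j^3 = u^2*v has shape L^2 M (L != M), so D-series; mu = 9 gives D_9.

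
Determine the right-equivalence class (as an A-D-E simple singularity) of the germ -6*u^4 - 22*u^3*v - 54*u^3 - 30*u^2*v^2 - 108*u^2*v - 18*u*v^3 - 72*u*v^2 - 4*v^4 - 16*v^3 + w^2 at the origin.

E_{7}

The Hessian of f at 0 has rank 1. Corank 2; j^3 = -2*(3*u + 2*v)^3 is a perfect cube, so E-series; the 4-jet and mu = 7 give E_7.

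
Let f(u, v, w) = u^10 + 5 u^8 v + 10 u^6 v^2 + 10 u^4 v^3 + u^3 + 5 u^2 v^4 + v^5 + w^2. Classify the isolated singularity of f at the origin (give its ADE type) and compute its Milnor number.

Type E_{8}, Milnor number mu = 8.

The Hessian of f at 0 has rank 1. Corank 2; j^3 = u^3 is a perfect cube, so E-series; the 5-jet and mu = 8 give E_8.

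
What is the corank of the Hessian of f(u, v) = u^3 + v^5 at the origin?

Hessian at 0 has rank 0.

2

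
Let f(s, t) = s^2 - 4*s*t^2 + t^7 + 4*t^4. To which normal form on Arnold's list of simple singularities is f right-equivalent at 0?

A6

The Hessian of f at 0 has rank 1. Corank 1: A-series; mu = 6 gives A_6.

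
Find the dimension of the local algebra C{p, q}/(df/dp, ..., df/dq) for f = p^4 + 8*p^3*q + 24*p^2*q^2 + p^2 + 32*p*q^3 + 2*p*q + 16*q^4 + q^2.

The Hessian of f at 0 has rank 1. Corank 1: A-series; mu = 3 gives A_3.

3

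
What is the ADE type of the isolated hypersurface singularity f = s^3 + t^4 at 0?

The Hessian of f at 0 has rank 0. Corank 2; j^3 = s^3 is a perfect cube, so E-series; the 4-jet and mu = 6 give E_6.

E_6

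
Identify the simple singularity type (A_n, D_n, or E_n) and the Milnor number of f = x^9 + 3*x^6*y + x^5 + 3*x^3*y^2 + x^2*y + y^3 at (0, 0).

The Hessian of f at 0 has rank 0. Corank 2; j^3 = y*(x^2 + y^2) splits into three distinct lines over C (the quadratic factor has nonzero discriminant), so D_4.

Type D_{4}, Milnor number mu = 4.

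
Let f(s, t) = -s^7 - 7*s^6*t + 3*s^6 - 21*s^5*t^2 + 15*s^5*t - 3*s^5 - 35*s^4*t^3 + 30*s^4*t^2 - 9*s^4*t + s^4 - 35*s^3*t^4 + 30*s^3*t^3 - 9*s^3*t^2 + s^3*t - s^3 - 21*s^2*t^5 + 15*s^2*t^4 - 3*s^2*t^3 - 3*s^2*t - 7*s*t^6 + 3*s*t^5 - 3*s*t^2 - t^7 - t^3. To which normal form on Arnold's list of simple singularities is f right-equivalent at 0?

E7

The Hessian of f at 0 is [[0, 0], [0, 0]] with rank 0, so corank 2. A Groebner basis of the Jacobian ideal J(f) in C{s,t} is {3*s^2 + 6*s*t + t^4 + t^3 + 3*t^2, s^3 - 3*s^2 - 6*s*t - 3*t^2, s^2*t + 3*s^2 + 6*s*t + 3*t^2, -2*s^2 + s*t^2 - 4*s*t + t^3/3 - 2*t^2}; counting standard monomials gives mu = 7. Corank 2; j^3 = -(s + t)^3 is a perfect cube, so E-series; the 4-jet and mu = 7 give E_7.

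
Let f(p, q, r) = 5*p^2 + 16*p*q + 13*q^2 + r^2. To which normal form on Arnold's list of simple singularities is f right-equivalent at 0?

The Hessian of f at 0 is [[10, 16, 0], [16, 26, 0], [0, 0, 2]] with rank 3, so corank 0. A Groebner basis of the Jacobian ideal J(f) in C{p,q,r} is {p, q, r}; counting standard monomials gives mu = 1. Corank 0: nondegenerate Morse point, so A_1.

A_{1}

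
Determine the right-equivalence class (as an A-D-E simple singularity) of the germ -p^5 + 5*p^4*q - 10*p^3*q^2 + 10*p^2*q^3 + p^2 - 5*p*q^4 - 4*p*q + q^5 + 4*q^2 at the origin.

A_4

The Hessian of f at 0 is [[2, -4], [-4, 8]] with rank 1, so corank 1. A Groebner basis of the Jacobian ideal J(f) in C{p,q} is {q^4, p - 2*q}; counting standard monomials gives mu = 4. Corank 1: A-series; mu = 4 gives A_4.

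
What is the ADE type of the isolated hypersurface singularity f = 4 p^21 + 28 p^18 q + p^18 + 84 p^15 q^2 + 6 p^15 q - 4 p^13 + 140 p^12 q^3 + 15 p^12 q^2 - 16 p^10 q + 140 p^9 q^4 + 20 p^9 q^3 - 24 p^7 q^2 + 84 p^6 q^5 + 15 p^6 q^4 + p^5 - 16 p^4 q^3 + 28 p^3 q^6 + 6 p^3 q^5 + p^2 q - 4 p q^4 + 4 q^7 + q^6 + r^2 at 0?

The Hessian of f at 0 has rank 1. Corank 2; j^3 = p^2*q has shape L^2 M (L != M), so D-series; mu = 7 gives D_7.

D_{7}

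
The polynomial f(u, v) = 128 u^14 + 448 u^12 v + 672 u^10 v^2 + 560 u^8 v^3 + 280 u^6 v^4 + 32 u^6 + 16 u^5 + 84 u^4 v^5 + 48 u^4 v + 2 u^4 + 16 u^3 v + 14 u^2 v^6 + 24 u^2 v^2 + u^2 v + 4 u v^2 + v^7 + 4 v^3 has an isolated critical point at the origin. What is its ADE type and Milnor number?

The Hessian of f at 0 has rank 0. Corank 2; j^3 = v*(u + 2*v)^2 has shape L^2 M (L != M), so D-series; mu = 8 gives D_8.

Type D_8, Milnor number mu = 8.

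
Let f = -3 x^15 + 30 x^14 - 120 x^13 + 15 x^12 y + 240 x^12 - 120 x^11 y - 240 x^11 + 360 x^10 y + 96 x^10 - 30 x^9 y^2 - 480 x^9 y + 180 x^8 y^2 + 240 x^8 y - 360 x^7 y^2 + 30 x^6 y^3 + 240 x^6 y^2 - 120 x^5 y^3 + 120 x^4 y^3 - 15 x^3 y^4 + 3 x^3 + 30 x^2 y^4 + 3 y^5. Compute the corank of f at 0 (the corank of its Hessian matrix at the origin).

2

Hessian at 0 has rank 0.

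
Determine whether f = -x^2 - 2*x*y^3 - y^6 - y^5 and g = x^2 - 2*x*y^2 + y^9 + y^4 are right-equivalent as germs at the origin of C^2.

No.

The Hessian of f at 0 is [[-2, 0], [0, 0]] with rank 1, so corank 1. A Groebner basis of the Jacobian ideal J(f) in C{x,y} is {x + y^3, x^2, x*y}; counting standard monomials gives mu = 4. Corank 1: A-series; mu = 4 gives A_4. The Hessian of g at 0 is [[2, 0], [0, 0]] with rank 1, so corank 1. A Groebner basis of the Jacobian ideal J(g) in C{x,y} is {x^4, -x + y^2}; counting standard monomials gives mu = 8. Corank 1: A-series; mu = 8 gives A_8. f is A_4 but g is A_8, hence not right-equivalent.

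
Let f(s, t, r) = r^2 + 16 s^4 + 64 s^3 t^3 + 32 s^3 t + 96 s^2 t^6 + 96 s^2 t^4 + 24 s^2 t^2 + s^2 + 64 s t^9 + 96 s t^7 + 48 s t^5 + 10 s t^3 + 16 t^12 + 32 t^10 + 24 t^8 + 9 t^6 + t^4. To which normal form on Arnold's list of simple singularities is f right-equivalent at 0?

A3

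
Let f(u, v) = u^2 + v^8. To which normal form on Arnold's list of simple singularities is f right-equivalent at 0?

The Hessian of f at 0 has rank 1. Corank 1: A-series; mu = 7 gives A_7.

A7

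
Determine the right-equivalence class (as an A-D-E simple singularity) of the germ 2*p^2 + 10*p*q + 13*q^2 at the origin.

The Hessian of f at 0 has rank 2. Corank 0: nondegenerate Morse point, so A_1.

A_1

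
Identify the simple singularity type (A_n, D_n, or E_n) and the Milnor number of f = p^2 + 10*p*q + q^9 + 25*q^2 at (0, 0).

The Hessian of f at 0 has rank 1. Corank 1: A-series; mu = 8 gives A_8.

Type A_8, Milnor number mu = 8.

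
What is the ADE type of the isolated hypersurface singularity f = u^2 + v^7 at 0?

A_6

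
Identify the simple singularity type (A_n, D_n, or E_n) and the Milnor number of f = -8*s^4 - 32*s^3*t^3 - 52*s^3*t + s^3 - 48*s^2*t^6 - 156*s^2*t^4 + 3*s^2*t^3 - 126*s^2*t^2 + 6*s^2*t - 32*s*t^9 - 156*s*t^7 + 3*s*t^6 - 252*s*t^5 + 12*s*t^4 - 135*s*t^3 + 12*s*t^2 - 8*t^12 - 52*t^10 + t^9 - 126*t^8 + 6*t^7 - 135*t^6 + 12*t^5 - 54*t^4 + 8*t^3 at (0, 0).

Type E_7, Milnor number mu = 7.

The Hessian of f at 0 is [[0, 0], [0, 0]] with rank 0, so corank 2. A Groebner basis of the Jacobian ideal J(f) in C{s,t} is {3*s^2/4 + 3*s*t + t^4 + t^3/4 + 3*t^2, s^3 - 21*s^2/2 - 42*s*t + 9*t^3/2 - 42*t^2, s^2*t + 15*s^2/4 + 15*s*t - 11*t^3/4 + 15*t^2, -s^2 + s*t^2 - 4*s*t + 5*t^3/3 - 4*t^2}; counting standard monomials gives mu = 7. Corank 2; j^3 = (s + 2*t)^3 is a perfect cube, so E-series; the 4-jet and mu = 7 give E_7.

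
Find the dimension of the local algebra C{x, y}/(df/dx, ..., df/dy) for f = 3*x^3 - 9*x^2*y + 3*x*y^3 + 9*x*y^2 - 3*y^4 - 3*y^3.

7

The Hessian of f at 0 has rank 0. Corank 2; j^3 = 3*(x - y)^3 is a perfect cube, so E-series; the 4-jet and mu = 7 give E_7.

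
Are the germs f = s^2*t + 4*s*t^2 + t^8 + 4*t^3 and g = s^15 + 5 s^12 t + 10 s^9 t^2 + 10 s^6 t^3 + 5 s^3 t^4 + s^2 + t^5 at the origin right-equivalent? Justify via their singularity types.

The Hessian of f at 0 is [[0, 0], [0, 0]] with rank 0, so corank 2. A Groebner basis of the Jacobian ideal J(f) in C{s,t} is {s^2/8 + t^7 - t^2/2, s^3 + 8*t^3, s*t + 2*t^2}; counting standard monomials gives mu = 9. Corank 2; j^3 = t*(s + 2*t)^2 has shape L^2 M (L != M), so D-series; mu = 9 gives D_9. The Hessian of g at 0 is [[2, 0], [0, 0]] with rank 1, so corank 1. A Groebner basis of the Jacobian ideal J(g) in C{s,t} is {t^4, s}; counting standard monomials gives mu = 4. Corank 1: A-series; mu = 4 gives A_4. f is D_9 but g is A_4, hence not right-equivalent.

No.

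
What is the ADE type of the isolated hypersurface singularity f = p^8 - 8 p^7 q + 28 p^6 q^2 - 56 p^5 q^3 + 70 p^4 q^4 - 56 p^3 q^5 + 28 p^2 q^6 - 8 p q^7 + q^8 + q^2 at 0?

The Hessian of f at 0 has rank 1. Corank 1: A-series; mu = 7 gives A_7.

A7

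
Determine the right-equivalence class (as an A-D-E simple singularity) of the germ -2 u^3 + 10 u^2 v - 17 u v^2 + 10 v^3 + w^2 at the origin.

D_4

The Hessian of f at 0 has rank 1. Corank 2; j^3 = -(u - 2*v)*(2*u^2 - 6*u*v + 5*v^2) splits into three distinct lines over C (the quadratic factor has nonzero discriminant), so D_4.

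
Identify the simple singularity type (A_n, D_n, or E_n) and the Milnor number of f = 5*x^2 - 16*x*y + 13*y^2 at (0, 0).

Type A1, Milnor number mu = 1.

The Hessian of f at 0 is [[10, -16], [-16, 26]] with rank 2, so corank 0. A Groebner basis of the Jacobian ideal J(f) in C{x,y} is {x, y}; counting standard monomials gives mu = 1. Corank 0: nondegenerate Morse point, so A_1.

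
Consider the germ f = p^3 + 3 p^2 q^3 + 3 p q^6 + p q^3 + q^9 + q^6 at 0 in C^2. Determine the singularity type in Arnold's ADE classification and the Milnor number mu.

Type E7, Milnor number mu = 7.

The Hessian of f at 0 has rank 0. Corank 2; j^3 = p^3 is a perfect cube, so E-series; the 4-jet and mu = 7 give E_7.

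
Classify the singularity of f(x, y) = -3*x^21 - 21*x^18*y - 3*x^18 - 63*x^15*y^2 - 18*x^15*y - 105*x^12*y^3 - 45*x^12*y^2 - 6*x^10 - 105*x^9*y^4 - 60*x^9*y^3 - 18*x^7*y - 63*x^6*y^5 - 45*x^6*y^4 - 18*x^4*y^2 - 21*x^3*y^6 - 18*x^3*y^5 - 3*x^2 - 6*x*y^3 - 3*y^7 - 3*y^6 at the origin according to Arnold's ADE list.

A_6

The Hessian of f at 0 has rank 1. Corank 1: A-series; mu = 6 gives A_6.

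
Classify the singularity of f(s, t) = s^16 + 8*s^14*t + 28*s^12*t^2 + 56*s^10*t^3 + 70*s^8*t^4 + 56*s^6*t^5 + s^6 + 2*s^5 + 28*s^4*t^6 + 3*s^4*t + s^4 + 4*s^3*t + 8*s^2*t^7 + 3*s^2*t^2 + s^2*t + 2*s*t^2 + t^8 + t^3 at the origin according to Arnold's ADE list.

D9

The Hessian of f at 0 is [[0, 0], [0, 0]] with rank 0, so corank 2. A Groebner basis of the Jacobian ideal J(f) in C{s,t} is {s^4 + s^3 - s*t - t^2, -7*s^3/8 + s^2/8 + s*t^3 - 6*s*t^2 + 33*s*t/8 - 3*t^3 + 4*t^2, 5*s^3/2 - s^2/2 + 14*s*t^2 - 23*s*t/2 + t^4 + 6*t^3 - 11*t^2, s^2*t + s*t + t^2}; counting standard monomials gives mu = 9. Corank 2; j^3 = t*(s + t)^2 has shape L^2 M (L != M), so D-series; mu = 9 gives D_9.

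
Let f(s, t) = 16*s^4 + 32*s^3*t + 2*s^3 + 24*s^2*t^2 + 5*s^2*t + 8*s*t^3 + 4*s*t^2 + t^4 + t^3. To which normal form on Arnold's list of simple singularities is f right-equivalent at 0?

D5

The Hessian of f at 0 has rank 0. Corank 2; j^3 = (s + t)^2*(2*s + t) has shape L^2 M (L != M), so D-series; mu = 5 gives D_5.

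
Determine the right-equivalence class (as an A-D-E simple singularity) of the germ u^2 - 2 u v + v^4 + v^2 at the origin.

A_3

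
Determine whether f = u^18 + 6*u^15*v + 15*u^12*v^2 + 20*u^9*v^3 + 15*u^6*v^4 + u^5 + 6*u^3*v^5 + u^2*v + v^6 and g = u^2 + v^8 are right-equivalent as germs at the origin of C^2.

No.

The Hessian of f at 0 has rank 0. Corank 2; j^3 = u^2*v has shape L^2 M (L != M), so D-series; mu = 7 gives D_7. The Hessian of g at 0 has rank 1. Corank 1: A-series; mu = 7 gives A_7. f is D_7 but g is A_7, hence not right-equivalent.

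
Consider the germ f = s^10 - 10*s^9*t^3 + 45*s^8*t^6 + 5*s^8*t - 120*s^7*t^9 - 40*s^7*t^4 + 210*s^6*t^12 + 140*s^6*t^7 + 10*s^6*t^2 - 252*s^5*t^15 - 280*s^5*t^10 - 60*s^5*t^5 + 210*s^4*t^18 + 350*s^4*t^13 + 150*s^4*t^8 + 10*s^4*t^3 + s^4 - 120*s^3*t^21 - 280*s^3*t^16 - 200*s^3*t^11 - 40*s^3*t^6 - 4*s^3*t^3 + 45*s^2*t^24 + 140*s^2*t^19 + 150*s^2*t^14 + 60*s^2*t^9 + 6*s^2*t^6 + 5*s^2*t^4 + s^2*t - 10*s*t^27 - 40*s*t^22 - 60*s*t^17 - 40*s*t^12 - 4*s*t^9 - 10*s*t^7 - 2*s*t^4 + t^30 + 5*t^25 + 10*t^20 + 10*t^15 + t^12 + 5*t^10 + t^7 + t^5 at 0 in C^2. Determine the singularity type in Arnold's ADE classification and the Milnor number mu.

Type D6, Milnor number mu = 6.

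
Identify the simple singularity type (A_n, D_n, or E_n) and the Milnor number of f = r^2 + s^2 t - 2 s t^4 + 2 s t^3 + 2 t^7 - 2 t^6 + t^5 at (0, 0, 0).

Type D_{8}, Milnor number mu = 8.

The Hessian of f at 0 has rank 1. Corank 2; j^3 = s^2*t has shape L^2 M (L != M), so D-series; mu = 8 gives D_8.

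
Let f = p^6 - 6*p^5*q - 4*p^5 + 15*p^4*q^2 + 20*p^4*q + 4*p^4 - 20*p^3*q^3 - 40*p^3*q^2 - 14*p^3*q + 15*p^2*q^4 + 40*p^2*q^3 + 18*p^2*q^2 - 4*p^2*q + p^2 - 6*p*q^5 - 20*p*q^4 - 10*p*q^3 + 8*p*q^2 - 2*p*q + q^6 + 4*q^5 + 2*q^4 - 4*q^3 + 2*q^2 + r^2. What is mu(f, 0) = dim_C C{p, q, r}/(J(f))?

The Hessian of f at 0 has rank 3. Corank 0: nondegenerate Morse point, so A_1.

1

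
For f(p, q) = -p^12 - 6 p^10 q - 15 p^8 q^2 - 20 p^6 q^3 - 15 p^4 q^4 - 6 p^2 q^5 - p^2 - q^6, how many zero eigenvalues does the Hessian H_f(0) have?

Hessian at 0 has rank 1.

1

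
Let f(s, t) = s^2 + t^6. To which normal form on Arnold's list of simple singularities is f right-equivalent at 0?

A_5

The Hessian of f at 0 is [[2, 0], [0, 0]] with rank 1, so corank 1. A Groebner basis of the Jacobian ideal J(f) in C{s,t} is {t^5, s}; counting standard monomials gives mu = 5. Corank 1: A-series; mu = 5 gives A_5.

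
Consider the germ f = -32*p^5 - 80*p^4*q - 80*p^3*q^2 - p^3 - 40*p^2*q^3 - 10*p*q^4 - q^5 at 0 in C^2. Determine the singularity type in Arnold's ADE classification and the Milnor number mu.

The Hessian of f at 0 is [[0, 0], [0, 0]] with rank 0, so corank 2. A Groebner basis of the Jacobian ideal J(f) in C{p,q} is {q^5, p*q^3 + q^4/8, p^2}; counting standard monomials gives mu = 8. Corank 2; j^3 = -p^3 is a perfect cube, so E-series; the 5-jet and mu = 8 give E_8.

Type E_8, Milnor number mu = 8.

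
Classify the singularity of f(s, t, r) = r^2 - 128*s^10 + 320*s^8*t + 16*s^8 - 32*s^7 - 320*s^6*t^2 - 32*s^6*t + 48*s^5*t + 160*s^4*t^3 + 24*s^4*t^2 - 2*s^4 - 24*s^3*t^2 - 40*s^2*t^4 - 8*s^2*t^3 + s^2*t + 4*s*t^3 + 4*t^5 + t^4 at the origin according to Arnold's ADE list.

D5

The Hessian of f at 0 is [[0, 0, 0], [0, 0, 0], [0, 0, 2]] with rank 1, so corank 2. A Groebner basis of the Jacobian ideal J(f) in C{s,t,r} is {s*t^2, s*t/2 + t^3, s^2 - 2*s*t, r}; counting standard monomials gives mu = 5. Corank 2; j^3 = s^2*t has shape L^2 M (L != M), so D-series; mu = 5 gives D_5.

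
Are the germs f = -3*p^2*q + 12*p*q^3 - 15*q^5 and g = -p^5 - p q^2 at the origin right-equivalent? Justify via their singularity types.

Yes.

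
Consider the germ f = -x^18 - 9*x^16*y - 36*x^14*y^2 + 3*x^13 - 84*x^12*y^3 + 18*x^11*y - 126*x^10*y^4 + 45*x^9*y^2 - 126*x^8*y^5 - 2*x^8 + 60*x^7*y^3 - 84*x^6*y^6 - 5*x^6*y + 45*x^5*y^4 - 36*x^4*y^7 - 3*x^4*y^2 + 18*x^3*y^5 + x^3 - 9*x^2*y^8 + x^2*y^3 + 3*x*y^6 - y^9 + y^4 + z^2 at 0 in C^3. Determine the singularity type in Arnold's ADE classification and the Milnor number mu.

Type E_6, Milnor number mu = 6.

The Hessian of f at 0 has rank 1. Corank 2; j^3 = x^3 is a perfect cube, so E-series; the 4-jet and mu = 6 give E_6.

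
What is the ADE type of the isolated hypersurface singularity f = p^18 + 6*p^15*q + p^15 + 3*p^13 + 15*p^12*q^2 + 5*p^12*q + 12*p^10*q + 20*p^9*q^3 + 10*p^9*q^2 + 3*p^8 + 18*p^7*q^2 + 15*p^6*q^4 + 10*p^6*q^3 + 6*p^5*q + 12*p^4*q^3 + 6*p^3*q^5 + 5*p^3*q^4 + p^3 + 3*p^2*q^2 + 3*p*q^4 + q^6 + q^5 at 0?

E_8

The Hessian of f at 0 has rank 0. Corank 2; j^3 = p^3 is a perfect cube, so E-series; the 5-jet and mu = 8 give E_8.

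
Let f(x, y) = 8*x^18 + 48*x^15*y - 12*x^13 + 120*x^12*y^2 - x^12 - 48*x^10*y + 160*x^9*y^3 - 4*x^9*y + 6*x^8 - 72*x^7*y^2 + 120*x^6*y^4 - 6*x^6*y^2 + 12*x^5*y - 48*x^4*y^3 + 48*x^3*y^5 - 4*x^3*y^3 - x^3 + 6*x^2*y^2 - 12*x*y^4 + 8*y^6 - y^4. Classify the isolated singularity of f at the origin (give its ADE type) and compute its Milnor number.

Type E_{6}, Milnor number mu = 6.

The Hessian of f at 0 is [[0, 0], [0, 0]] with rank 0, so corank 2. A Groebner basis of the Jacobian ideal J(f) in C{x,y} is {x^3, x^2*y, -x^2/4 + x*y^2, y^3}; counting standard monomials gives mu = 6. Corank 2; j^3 = -x^3 is a perfect cube, so E-series; the 4-jet and mu = 6 give E_6.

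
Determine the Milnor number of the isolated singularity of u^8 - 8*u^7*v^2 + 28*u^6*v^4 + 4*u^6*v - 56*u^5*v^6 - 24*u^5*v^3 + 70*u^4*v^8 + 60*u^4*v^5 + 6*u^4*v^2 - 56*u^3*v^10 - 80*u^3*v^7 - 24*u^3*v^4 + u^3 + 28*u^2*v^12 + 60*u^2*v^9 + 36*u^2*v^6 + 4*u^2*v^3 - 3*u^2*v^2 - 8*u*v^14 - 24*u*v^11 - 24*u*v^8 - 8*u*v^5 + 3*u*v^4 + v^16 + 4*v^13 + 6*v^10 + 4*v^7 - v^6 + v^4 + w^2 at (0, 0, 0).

6

The Hessian of f at 0 is [[0, 0, 0], [0, 0, 0], [0, 0, 2]] with rank 1, so corank 2. A Groebner basis of the Jacobian ideal J(f) in C{u,v,w} is {u^3, u^2*v, -u^2/2 + u*v^2, v^3, w}; counting standard monomials gives mu = 6. Corank 2; j^3 = u^3 is a perfect cube, so E-series; the 4-jet and mu = 6 give E_6.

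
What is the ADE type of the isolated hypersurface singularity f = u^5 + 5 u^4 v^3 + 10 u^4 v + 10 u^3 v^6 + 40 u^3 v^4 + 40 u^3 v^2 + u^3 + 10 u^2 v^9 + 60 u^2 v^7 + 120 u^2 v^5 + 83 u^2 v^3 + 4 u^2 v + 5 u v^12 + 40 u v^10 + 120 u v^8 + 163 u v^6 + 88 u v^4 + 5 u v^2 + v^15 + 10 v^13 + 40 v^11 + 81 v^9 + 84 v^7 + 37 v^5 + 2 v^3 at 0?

D_{6}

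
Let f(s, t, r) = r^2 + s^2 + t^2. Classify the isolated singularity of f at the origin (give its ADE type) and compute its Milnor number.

The Hessian of f at 0 has rank 3. Corank 0: nondegenerate Morse point, so A_1.

Type A_{1}, Milnor number mu = 1.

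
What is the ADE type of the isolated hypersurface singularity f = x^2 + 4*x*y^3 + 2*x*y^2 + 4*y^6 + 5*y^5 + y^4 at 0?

A_4

The Hessian of f at 0 has rank 1. Corank 1: A-series; mu = 4 gives A_4.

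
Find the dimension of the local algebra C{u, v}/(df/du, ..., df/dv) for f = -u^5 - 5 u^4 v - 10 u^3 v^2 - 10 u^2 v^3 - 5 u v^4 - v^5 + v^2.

4

The Hessian of f at 0 is [[0, 0], [0, 2]] with rank 1, so corank 1. A Groebner basis of the Jacobian ideal J(f) in C{u,v} is {u^4, v}; counting standard monomials gives mu = 4. Corank 1: A-series; mu = 4 gives A_4.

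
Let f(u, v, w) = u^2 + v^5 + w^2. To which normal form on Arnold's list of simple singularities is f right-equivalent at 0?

A_4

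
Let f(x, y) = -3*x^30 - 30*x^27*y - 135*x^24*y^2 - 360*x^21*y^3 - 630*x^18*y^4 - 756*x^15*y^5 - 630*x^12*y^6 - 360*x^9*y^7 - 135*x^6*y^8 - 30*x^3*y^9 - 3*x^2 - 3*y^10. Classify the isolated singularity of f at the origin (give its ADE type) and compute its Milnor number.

Type A9, Milnor number mu = 9.

The Hessian of f at 0 has rank 1. Corank 1: A-series; mu = 9 gives A_9.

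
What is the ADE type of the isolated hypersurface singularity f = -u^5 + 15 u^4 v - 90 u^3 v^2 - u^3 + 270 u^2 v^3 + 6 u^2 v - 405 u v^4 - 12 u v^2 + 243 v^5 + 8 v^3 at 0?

E_{8}

The Hessian of f at 0 has rank 0. Corank 2; j^3 = -(u - 2*v)^3 is a perfect cube, so E-series; the 5-jet and mu = 8 give E_8.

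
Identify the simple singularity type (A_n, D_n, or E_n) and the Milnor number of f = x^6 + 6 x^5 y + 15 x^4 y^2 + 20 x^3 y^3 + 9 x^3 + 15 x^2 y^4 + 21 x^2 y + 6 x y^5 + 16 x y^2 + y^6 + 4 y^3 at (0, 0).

The Hessian of f at 0 has rank 0. Corank 2; j^3 = (x + y)*(3*x + 2*y)^2 has shape L^2 M (L != M), so D-series; mu = 7 gives D_7.

Type D_7, Milnor number mu = 7.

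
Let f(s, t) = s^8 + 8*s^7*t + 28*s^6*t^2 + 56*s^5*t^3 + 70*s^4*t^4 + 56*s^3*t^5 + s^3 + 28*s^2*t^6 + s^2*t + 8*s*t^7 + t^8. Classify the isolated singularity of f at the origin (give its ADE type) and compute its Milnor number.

Type D_{9}, Milnor number mu = 9.

The Hessian of f at 0 is [[0, 0], [0, 0]] with rank 0, so corank 2. A Groebner basis of the Jacobian ideal J(f) in C{s,t} is {-s*t/8 + t^7, s*t^2, s^2 + s*t}; counting standard monomials gives mu = 9. Corank 2; j^3 = s^2*(s + t) has shape L^2 M (L != M), so D-series; mu = 9 gives D_9.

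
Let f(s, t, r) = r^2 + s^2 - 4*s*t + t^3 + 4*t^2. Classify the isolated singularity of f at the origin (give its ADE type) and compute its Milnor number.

The Hessian of f at 0 has rank 2. Corank 1: A-series; mu = 2 gives A_2.

Type A_{2}, Milnor number mu = 2.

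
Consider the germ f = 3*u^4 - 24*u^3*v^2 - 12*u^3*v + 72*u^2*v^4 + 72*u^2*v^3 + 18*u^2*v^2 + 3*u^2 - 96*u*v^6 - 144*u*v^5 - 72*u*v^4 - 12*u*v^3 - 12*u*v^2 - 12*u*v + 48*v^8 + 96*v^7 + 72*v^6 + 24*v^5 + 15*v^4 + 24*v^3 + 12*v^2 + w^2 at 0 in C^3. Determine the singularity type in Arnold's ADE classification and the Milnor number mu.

Type A_3, Milnor number mu = 3.

The Hessian of f at 0 has rank 2. Corank 1: A-series; mu = 3 gives A_3.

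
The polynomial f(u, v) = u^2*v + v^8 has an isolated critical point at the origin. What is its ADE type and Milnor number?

The Hessian of f at 0 has rank 0. Corank 2; j^3 = u^2*v has shape L^2 M (L != M), so D-series; mu = 9 gives D_9.

Type D_9, Milnor number mu = 9.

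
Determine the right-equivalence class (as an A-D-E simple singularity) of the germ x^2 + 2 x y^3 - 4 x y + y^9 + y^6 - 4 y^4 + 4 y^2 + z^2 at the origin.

A_{8}

The Hessian of f at 0 has rank 2. Corank 1: A-series; mu = 8 gives A_8.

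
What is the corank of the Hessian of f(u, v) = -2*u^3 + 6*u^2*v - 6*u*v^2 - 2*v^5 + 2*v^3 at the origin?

Hessian at 0 has rank 0.

2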